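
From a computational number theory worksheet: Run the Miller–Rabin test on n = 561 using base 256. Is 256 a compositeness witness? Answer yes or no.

n − 1 = 560 = 2^4 · 35, so s = 4 and d = 35.
x_0 = 256^35 mod 561 = 1.
x_0 = 1, so 256 is not a witness.

no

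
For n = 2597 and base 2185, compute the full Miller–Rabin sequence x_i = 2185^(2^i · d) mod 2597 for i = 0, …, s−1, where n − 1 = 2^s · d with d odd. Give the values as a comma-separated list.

n − 1 = 2596 = 2^2 · 649, so s = 2 and d = 649.
x_0 = 2185^649 mod 2597 = 2248.
x_1 = 2248^2 mod 2597 = 2339.

2248, 2339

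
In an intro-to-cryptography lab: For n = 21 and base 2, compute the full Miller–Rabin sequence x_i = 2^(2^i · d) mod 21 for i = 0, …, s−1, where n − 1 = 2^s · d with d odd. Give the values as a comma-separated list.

n − 1 = 20 = 2^2 · 5, so s = 2 and d = 5.
x_0 = 2^5 mod 21 = 11.
x_1 = 11^2 mod 21 = 16.

11, 16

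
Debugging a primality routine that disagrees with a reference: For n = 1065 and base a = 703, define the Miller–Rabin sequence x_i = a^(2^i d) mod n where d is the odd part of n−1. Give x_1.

n − 1 = 1064 = 2^3 · 133, so s = 3 and d = 133.
Repeated squaring mod 1065: 703^1 ≡ 703, 703^2 ≡ 49, 703^4 ≡ 271, 703^8 ≡ 1021, 703^16 ≡ 871, 703^32 ≡ 361, 703^64 ≡ 391, 703^128 ≡ 586.
133 = 128 + 4 + 1, so 703^133 ≡ 586·271·703 ≡ 928 (mod 1065).
x_0 = 928.
x_1 = 928^2 mod 1065 = 664.

664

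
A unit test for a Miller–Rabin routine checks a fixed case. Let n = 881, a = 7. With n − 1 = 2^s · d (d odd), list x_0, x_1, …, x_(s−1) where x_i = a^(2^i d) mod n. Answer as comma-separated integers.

n − 1 = 880 = 2^4 · 55, so s = 4 and d = 55.
x_0 = 7^55 mod 881 = 85.
x_1 = 85^2 mod 881 = 177.
x_2 = 177^2 mod 881 = 494.
x_3 = 494^2 mod 881 = 880.

85, 177, 494, 880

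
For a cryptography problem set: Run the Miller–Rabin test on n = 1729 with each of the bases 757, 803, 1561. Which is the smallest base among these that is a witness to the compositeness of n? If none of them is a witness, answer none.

803

n − 1 = 1728 = 2^6 · 27, so s = 6 and d = 27.
Base 757: x_0 = 757^27 mod 1729 = 1. x_0 = 1, so 757 is not a witness.
Base 803: x_0 = 803^27 mod 1729 = 818. x_0 is neither 1 nor 1728, so continue squaring. x_1 = 818^2 mod 1729 = 1. x_1 = 1 but x_0 ≠ ±1, a nontrivial square root of 1 — 803 is a witness and 1729 is composite.
Base 1561: x_0 = 1561^27 mod 1729 = 1652. x_0 is neither 1 nor 1728, so continue squaring. x_1 = 1652^2 mod 1729 = 742. x_2 = 742^2 mod 1729 = 742. x_3 = 742^2 mod 1729 = 742. x_4 = 742^2 mod 1729 = 742. x_5 = 742^2 mod 1729 = 742. Reached i = s−1 = 5 without hitting −1: 1561 is a Miller–Rabin witness and 1729 is composite.
The smallest witness among the given bases is 803.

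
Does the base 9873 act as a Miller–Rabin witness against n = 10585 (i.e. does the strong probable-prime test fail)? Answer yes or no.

yes

n − 1 = 10584 = 2^3 · 1323, so s = 3 and d = 1323.
x_0 = 9873^1323 mod 10585 = 8467.
x_0 is neither 1 nor 10584, so continue squaring.
x_1 = 8467^2 mod 10585 = 8469.
x_2 = 8469^2 mod 10585 = 1.
x_2 = 1 but x_1 ≠ ±1, a nontrivial square root of 1 — 9873 is a witness and 10585 is composite.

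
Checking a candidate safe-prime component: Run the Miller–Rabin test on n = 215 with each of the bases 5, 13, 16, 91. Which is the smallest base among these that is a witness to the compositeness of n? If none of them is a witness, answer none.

5

n − 1 = 214 = 2^1 · 107, so s = 1 and d = 107.
Base 5: x_0 = 5^107 mod 215 = 190. x_0 ∉ {1, 214} and s = 1, so 5 is a Miller–Rabin witness and 215 is composite.
Base 13: x_0 = 13^107 mod 215 = 212. x_0 ∉ {1, 214} and s = 1, so 13 is a Miller–Rabin witness and 215 is composite.
Base 16: x_0 = 16^107 mod 215 = 41. x_0 ∉ {1, 214} and s = 1, so 16 is a Miller–Rabin witness and 215 is composite.
Base 91: x_0 = 91^107 mod 215 = 61. x_0 ∉ {1, 214} and s = 1, so 91 is a Miller–Rabin witness and 215 is composite.
The smallest witness among the given bases is 5.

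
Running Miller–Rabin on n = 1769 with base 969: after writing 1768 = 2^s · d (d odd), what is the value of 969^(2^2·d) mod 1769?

n − 1 = 1768 = 2^3 · 221, so s = 3 and d = 221.
x_0 = 969^221 mod 1769 = 824.
x_1 = 824^2 mod 1769 = 1449.
x_2 = 1449^2 mod 1769 = 1567.

1567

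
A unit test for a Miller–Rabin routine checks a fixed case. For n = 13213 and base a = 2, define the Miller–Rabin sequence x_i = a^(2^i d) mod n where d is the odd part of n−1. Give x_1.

n − 1 = 13212 = 2^2 · 3303, so s = 2 and d = 3303.
x_0 = 2^3303 mod 13213 = 2556.
x_1 = 2556^2 mod 13213 = 5914.

5914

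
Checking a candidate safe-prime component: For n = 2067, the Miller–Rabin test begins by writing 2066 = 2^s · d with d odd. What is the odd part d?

Halving: 2066 → 1033; 1033 is odd.
So 2066 = 2^1 · 1033.

1033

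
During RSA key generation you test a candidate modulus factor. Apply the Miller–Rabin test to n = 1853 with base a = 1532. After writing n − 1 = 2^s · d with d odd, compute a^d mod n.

n − 1 = 1852 = 2^2 · 463, so s = 2 and d = 463.
By repeated squaring, 1532^463 ≡ 1675 (mod 1853).

1675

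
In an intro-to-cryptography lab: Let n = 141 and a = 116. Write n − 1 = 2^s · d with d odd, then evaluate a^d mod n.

5

n − 1 = 140 = 2^2 · 35, so s = 2 and d = 35.
Repeated squaring mod 141: 116^1 ≡ 116, 116^2 ≡ 61, 116^4 ≡ 55, 116^8 ≡ 64, 116^16 ≡ 7, 116^32 ≡ 49.
35 = 32 + 2 + 1, so 116^35 ≡ 49·61·116 ≡ 5 (mod 141).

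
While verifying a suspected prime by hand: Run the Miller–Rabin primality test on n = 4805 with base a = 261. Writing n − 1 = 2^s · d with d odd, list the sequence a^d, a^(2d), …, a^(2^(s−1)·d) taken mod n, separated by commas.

n − 1 = 4804 = 2^2 · 1201, so s = 2 and d = 1201.
x_0 = 261^1201 mod 4805 = 4446.
x_1 = 4446^2 mod 4805 = 3951.

4446, 3951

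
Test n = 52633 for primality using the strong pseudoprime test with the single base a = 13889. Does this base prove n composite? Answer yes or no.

n − 1 = 52632 = 2^3 · 6579, so s = 3 and d = 6579.
x_0 = 13889^6579 mod 52633 = 18642.
x_0 is neither 1 nor 52632, so continue squaring.
x_1 = 18642^2 mod 52633 = 41098.
x_2 = 41098^2 mod 52633 = 1.
x_2 = 1 but x_1 ≠ ±1, a nontrivial square root of 1 — 13889 is a witness and 52633 is composite.

yes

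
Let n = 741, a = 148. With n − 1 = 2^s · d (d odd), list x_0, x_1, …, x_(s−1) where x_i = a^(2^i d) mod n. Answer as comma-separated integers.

382, 688

n − 1 = 740 = 2^2 · 185, so s = 2 and d = 185.
x_0 = 148^185 mod 741 = 382.
x_1 = 382^2 mod 741 = 688.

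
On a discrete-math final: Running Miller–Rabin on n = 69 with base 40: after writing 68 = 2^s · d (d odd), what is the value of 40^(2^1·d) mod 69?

n − 1 = 68 = 2^2 · 17, so s = 2 and d = 17.
x_0 = 40^17 mod 69 = 34.
x_1 = 34^2 mod 69 = 52.

52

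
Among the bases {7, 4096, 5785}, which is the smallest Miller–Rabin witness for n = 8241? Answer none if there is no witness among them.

7

n − 1 = 8240 = 2^4 · 515, so s = 4 and d = 515.
Base 7: x_0 = 7^515 mod 8241 = 6013. x_0 is neither 1 nor 8240, so continue squaring. x_1 = 6013^2 mod 8241 = 2902. x_2 = 2902^2 mod 8241 = 7543. x_3 = 7543^2 mod 8241 = 985. Reached i = s−1 = 3 without hitting −1: 7 is a Miller–Rabin witness and 8241 is composite.
Base 4096: x_0 = 4096^515 mod 8241 = 493. x_0 is neither 1 nor 8240, so continue squaring. x_1 = 493^2 mod 8241 = 4060. x_2 = 4060^2 mod 8241 = 1600. x_3 = 1600^2 mod 8241 = 5290. Reached i = s−1 = 3 without hitting −1: 4096 is a Miller–Rabin witness and 8241 is composite.
Base 5785: x_0 = 5785^515 mod 8241 = 3115. x_0 is neither 1 nor 8240, so continue squaring. x_1 = 3115^2 mod 8241 = 3568. x_2 = 3568^2 mod 8241 = 6520. x_3 = 6520^2 mod 8241 = 3322. Reached i = s−1 = 3 without hitting −1: 5785 is a Miller–Rabin witness and 8241 is composite.
The smallest witness among the given bases is 7.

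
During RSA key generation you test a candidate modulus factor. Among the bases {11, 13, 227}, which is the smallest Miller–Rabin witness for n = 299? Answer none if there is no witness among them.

n − 1 = 298 = 2^1 · 149, so s = 1 and d = 149.
Base 11: x_0 = 11^149 mod 299 = 267. x_0 ∉ {1, 298} and s = 1, so 11 is a Miller–Rabin witness and 299 is composite.
Base 13: x_0 = 13^149 mod 299 = 52. x_0 ∉ {1, 298} and s = 1, so 13 is a Miller–Rabin witness and 299 is composite.
Base 227: x_0 = 227^149 mod 299 = 145. x_0 ∉ {1, 298} and s = 1, so 227 is a Miller–Rabin witness and 299 is composite.
The smallest witness among the given bases is 11.

11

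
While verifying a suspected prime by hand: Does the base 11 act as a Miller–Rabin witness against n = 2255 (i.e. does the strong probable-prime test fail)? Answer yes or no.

n − 1 = 2254 = 2^1 · 1127, so s = 1 and d = 1127.
Repeated squaring mod 2255: 11^1 ≡ 11, 11^2 ≡ 121, 11^4 ≡ 1111, 11^8 ≡ 836, 11^16 ≡ 2101, 11^32 ≡ 1166, 11^64 ≡ 2046, 11^128 ≡ 836, 11^256 ≡ 2101, 11^512 ≡ 1166, 11^1024 ≡ 2046.
1127 = 1024 + 64 + 32 + 4 + 2 + 1, so 11^1127 ≡ 2046·2046·1166·1111·121·11 ≡ 1716 (mod 2255).
x_0 = 11^1127 mod 2255 = 1716.
x_0 ∉ {1, 2254} and s = 1, so 11 is a Miller–Rabin witness and 2255 is composite.

yes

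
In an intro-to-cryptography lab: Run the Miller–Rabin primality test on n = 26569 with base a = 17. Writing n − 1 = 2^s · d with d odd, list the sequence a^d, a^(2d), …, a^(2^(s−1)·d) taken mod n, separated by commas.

n − 1 = 26568 = 2^3 · 3321, so s = 3 and d = 3321.
x_0 = 17^3321 mod 26569 = 13528.
x_1 = 13528^2 mod 26569 = 26081.
x_2 = 26081^2 mod 26569 = 25592.

13528, 26081, 25592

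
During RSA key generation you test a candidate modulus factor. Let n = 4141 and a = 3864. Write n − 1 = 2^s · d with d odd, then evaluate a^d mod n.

n − 1 = 4140 = 2^2 · 1035, so s = 2 and d = 1035.
3864^1035 mod 4141 = 1354.

1354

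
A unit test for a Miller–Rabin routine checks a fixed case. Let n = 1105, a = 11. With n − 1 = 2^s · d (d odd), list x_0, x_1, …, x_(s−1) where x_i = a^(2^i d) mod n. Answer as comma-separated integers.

n − 1 = 1104 = 2^4 · 69, so s = 4 and d = 69.
x_0 = 11^69 mod 1105 = 996.
x_1 = 996^2 mod 1105 = 831.
x_2 = 831^2 mod 1105 = 1041.
x_3 = 1041^2 mod 1105 = 781.

996, 831, 1041, 781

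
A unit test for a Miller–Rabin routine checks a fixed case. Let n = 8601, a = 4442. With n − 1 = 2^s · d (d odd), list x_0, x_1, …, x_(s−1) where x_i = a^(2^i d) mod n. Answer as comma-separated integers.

4952, 853, 5125

n − 1 = 8600 = 2^3 · 1075, so s = 3 and d = 1075.
x_0 = 4442^1075 mod 8601 = 4952.
x_1 = 4952^2 mod 8601 = 853.
x_2 = 853^2 mod 8601 = 5125.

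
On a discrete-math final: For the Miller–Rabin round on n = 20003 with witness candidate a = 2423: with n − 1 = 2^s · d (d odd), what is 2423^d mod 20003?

n − 1 = 20002 = 2^1 · 10001, so s = 1 and d = 10001.
2423^10001 mod 20003 = 14173.

14173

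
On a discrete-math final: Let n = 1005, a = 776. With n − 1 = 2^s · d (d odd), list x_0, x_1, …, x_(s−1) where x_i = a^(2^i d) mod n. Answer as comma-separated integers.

n − 1 = 1004 = 2^2 · 251, so s = 2 and d = 251.
x_0 = 776^251 mod 1005 = 236.
x_1 = 236^2 mod 1005 = 421.

236, 421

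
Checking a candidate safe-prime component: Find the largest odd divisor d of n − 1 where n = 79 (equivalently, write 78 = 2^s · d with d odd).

Halving: 78 → 39; 39 is odd.
So 78 = 2^1 · 39.

39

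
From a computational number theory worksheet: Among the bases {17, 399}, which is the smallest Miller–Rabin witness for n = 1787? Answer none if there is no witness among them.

none

n − 1 = 1786 = 2^1 · 893, so s = 1 and d = 893.
Base 17: x_0 = 17^893 mod 1787 = 1. x_0 = 1, so 17 is not a witness.
Base 399: x_0 = 399^893 mod 1787 = 1. x_0 = 1, so 399 is not a witness.
No listed base is a witness for 1787.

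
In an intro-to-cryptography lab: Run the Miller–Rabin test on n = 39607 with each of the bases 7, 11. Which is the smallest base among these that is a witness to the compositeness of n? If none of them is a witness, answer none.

none

n − 1 = 39606 = 2^1 · 19803, so s = 1 and d = 19803.
Base 7: x_0 = 7^19803 mod 39607 = 39606. x_0 = 39606 ≡ −1, so 7 is not a witness.
Base 11: x_0 = 11^19803 mod 39607 = 1. x_0 = 1, so 11 is not a witness.
No listed base is a witness for 39607.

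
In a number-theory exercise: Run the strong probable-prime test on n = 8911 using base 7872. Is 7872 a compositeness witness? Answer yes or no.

no

n − 1 = 8910 = 2^1 · 4455, so s = 1 and d = 4455.
x_0 = 7872^4455 mod 8911 = 1.
x_0 = 1, so 7872 is not a witness.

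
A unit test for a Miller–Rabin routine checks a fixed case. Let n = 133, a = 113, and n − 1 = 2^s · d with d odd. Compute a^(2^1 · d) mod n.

n − 1 = 132 = 2^2 · 33, so s = 2 and d = 33.
x_0 = 113^33 mod 133 = 113.
x_1 = 113^2 mod 133 = 1.

1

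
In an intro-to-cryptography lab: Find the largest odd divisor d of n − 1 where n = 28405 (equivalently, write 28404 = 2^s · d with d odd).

7101

Halving: 28404 → 14202 → 7101; 7101 is odd.
So 28404 = 2^2 · 7101.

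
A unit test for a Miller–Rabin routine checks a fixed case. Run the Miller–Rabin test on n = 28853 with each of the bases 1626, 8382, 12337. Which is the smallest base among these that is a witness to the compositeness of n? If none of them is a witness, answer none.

n − 1 = 28852 = 2^2 · 7213, so s = 2 and d = 7213.
Base 1626: x_0 = 1626^7213 mod 28853 = 15656. x_0 is neither 1 nor 28852, so continue squaring. x_1 = 15656^2 mod 28853 = 4101. Reached i = s−1 = 1 without hitting −1: 1626 is a Miller–Rabin witness and 28853 is composite.
Base 8382: x_0 = 8382^7213 mod 28853 = 25982. x_0 is neither 1 nor 28852, so continue squaring. x_1 = 25982^2 mod 28853 = 19536. Reached i = s−1 = 1 without hitting −1: 8382 is a Miller–Rabin witness and 28853 is composite.
Base 12337: x_0 = 12337^7213 mod 28853 = 9654. x_0 is neither 1 nor 28852, so continue squaring. x_1 = 9654^2 mod 28853 = 4526. Reached i = s−1 = 1 without hitting −1: 12337 is a Miller–Rabin witness and 28853 is composite.
The smallest witness among the given bases is 1626.

1626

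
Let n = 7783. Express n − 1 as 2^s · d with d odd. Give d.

Halving: 7782 → 3891; 3891 is odd.
So 7782 = 2^1 · 3891.

3891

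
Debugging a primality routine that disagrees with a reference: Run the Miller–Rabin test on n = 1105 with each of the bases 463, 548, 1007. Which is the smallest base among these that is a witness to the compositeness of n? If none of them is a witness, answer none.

n − 1 = 1104 = 2^4 · 69, so s = 4 and d = 69.
Base 463: x_0 = 463^69 mod 1105 = 463. x_0 is neither 1 nor 1104, so continue squaring. x_1 = 463^2 mod 1105 = 1104. x_1 ≡ −1, so 463 is not a witness.
Base 548: x_0 = 548^69 mod 1105 = 1058. x_0 is neither 1 nor 1104, so continue squaring. x_1 = 1058^2 mod 1105 = 1104. x_1 ≡ −1, so 548 is not a witness.
Base 1007: x_0 = 1007^69 mod 1105 = 837. x_0 is neither 1 nor 1104, so continue squaring. x_1 = 837^2 mod 1105 = 1104. x_1 ≡ −1, so 1007 is not a witness.
No listed base is a witness for 1105.

none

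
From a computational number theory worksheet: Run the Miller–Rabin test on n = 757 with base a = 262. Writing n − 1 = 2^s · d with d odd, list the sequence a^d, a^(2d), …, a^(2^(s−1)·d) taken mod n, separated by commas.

n − 1 = 756 = 2^2 · 189, so s = 2 and d = 189.
x_0 = 262^189 mod 757 = 87.
x_1 = 87^2 mod 757 = 756.

87, 756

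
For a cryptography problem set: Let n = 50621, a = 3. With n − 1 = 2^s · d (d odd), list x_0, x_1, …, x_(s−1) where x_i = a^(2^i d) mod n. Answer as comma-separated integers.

33899, 45501

n − 1 = 50620 = 2^2 · 12655, so s = 2 and d = 12655.
x_0 = 3^12655 mod 50621 = 33899.
x_1 = 33899^2 mod 50621 = 45501.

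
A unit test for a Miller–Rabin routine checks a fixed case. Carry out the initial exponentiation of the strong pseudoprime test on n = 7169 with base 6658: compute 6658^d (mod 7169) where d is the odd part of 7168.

4699

n − 1 = 7168 = 2^10 · 7, so s = 10 and d = 7.
6658^7 mod 7169 = 4699.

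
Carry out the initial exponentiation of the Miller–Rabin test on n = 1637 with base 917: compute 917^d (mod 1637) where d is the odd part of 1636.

n − 1 = 1636 = 2^2 · 409, so s = 2 and d = 409.
Repeated squaring mod 1637: 917^1 ≡ 917, 917^2 ≡ 1108, 917^4 ≡ 1551, 917^8 ≡ 848, 917^16 ≡ 461, 917^32 ≡ 1348, 917^64 ≡ 34, 917^128 ≡ 1156, 917^256 ≡ 544.
409 = 256 + 128 + 16 + 8 + 1, so 917^409 ≡ 544·1156·461·848·917 ≡ 1321 (mod 1637).

1321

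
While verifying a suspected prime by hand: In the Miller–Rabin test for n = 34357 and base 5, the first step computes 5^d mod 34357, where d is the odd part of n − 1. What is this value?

33969

n − 1 = 34356 = 2^2 · 8589, so s = 2 and d = 8589.
5^8589 mod 34357 = 33969.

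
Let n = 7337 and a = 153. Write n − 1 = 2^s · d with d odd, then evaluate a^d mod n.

n − 1 = 7336 = 2^3 · 917, so s = 3 and d = 917.
153^917 mod 7337 = 3057.

3057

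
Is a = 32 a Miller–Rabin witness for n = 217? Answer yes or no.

n − 1 = 216 = 2^3 · 27, so s = 3 and d = 27.
x_0 = 32^27 mod 217 = 1.
x_0 = 1, so 32 is not a witness.

no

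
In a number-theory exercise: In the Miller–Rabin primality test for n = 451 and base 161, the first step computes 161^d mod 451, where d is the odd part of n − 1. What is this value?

n − 1 = 450 = 2^1 · 225, so s = 1 and d = 225.
By repeated squaring, 161^225 ≡ 120 (mod 451).

120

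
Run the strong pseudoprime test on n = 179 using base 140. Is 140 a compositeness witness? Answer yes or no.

n − 1 = 178 = 2^1 · 89, so s = 1 and d = 89.
x_0 = 140^89 mod 179 = 178.
x_0 = 178 ≡ −1, so 140 is not a witness.

no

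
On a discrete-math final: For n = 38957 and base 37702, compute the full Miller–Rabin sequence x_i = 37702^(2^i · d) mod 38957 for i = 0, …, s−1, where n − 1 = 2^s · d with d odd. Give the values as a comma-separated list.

9451, 31957

n − 1 = 38956 = 2^2 · 9739, so s = 2 and d = 9739.
x_0 = 37702^9739 mod 38957 = 9451.
x_1 = 9451^2 mod 38957 = 31957.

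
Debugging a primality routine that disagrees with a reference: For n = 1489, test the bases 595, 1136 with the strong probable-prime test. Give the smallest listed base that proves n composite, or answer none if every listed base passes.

n − 1 = 1488 = 2^4 · 93, so s = 4 and d = 93.
Base 595: x_0 = 595^93 mod 1489 = 1474. x_0 is neither 1 nor 1488, so continue squaring. x_1 = 1474^2 mod 1489 = 225. x_2 = 225^2 mod 1489 = 1488. x_2 ≡ −1, so 595 is not a witness.
Base 1136: x_0 = 1136^93 mod 1489 = 656. x_0 is neither 1 nor 1488, so continue squaring. x_1 = 656^2 mod 1489 = 15. x_2 = 15^2 mod 1489 = 225. x_3 = 225^2 mod 1489 = 1488. x_3 ≡ −1, so 1136 is not a witness.
No listed base is a witness for 1489.

none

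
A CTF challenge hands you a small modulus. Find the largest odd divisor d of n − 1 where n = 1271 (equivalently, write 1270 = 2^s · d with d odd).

635

Halving: 1270 → 635; 635 is odd.
So 1270 = 2^1 · 635.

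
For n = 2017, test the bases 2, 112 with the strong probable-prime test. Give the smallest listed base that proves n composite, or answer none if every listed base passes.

none

n − 1 = 2016 = 2^5 · 63, so s = 5 and d = 63.
Base 2: x_0 = 2^63 mod 2017 = 691. x_0 is neither 1 nor 2016, so continue squaring. x_1 = 691^2 mod 2017 = 1469. x_2 = 1469^2 mod 2017 = 1788. x_3 = 1788^2 mod 2017 = 2016. x_3 ≡ −1, so 2 is not a witness.
Base 112: x_0 = 112^63 mod 2017 = 913. x_0 is neither 1 nor 2016, so continue squaring. x_1 = 913^2 mod 2017 = 548. x_2 = 548^2 mod 2017 = 1788. x_3 = 1788^2 mod 2017 = 2016. x_3 ≡ −1, so 112 is not a witness.
No listed base is a witness for 2017.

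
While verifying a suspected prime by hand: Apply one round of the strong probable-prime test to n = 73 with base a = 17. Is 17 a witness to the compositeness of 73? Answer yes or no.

no

n − 1 = 72 = 2^3 · 9, so s = 3 and d = 9.
x_0 = 17^9 mod 73 = 63.
x_0 is neither 1 nor 72, so continue squaring.
x_1 = 63^2 mod 73 = 27.
x_2 = 27^2 mod 73 = 72.
x_2 ≡ −1, so 17 is not a witness.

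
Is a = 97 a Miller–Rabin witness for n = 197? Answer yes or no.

n − 1 = 196 = 2^2 · 49, so s = 2 and d = 49.
x_0 = 97^49 mod 197 = 196.
x_0 = 196 ≡ −1, so 97 is not a witness.

no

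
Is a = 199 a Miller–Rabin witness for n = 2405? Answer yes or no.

yes

n − 1 = 2404 = 2^2 · 601, so s = 2 and d = 601.
x_0 = 199^601 mod 2405 = 199.
x_0 is neither 1 nor 2404, so continue squaring.
x_1 = 199^2 mod 2405 = 1121.
Reached i = s−1 = 1 without hitting −1: 199 is a Miller–Rabin witness and 2405 is composite.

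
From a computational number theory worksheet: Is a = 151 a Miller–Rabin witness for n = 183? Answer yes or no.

n − 1 = 182 = 2^1 · 91, so s = 1 and d = 91.
x_0 = 151^91 mod 183 = 154.
x_0 ∉ {1, 182} and s = 1, so 151 is a Miller–Rabin witness and 183 is composite.

yes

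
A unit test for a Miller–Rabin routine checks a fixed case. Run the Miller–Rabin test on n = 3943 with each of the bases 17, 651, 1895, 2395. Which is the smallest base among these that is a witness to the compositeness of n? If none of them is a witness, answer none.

none

n − 1 = 3942 = 2^1 · 1971, so s = 1 and d = 1971.
Base 17: x_0 = 17^1971 mod 3943 = 1. x_0 = 1, so 17 is not a witness.
Base 651: x_0 = 651^1971 mod 3943 = 1. x_0 = 1, so 651 is not a witness.
Base 1895: x_0 = 1895^1971 mod 3943 = 3942. x_0 = 3942 ≡ −1, so 1895 is not a witness.
Base 2395: x_0 = 2395^1971 mod 3943 = 3942. x_0 = 3942 ≡ −1, so 2395 is not a witness.
No listed base is a witness for 3943.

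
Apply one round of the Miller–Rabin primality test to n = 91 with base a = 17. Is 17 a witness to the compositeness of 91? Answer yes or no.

n − 1 = 90 = 2^1 · 45, so s = 1 and d = 45.
Repeated squaring mod 91: 17^1 ≡ 17, 17^2 ≡ 16, 17^4 ≡ 74, 17^8 ≡ 16, 17^16 ≡ 74, 17^32 ≡ 16.
45 = 32 + 8 + 4 + 1, so 17^45 ≡ 16·16·74·17 ≡ 90 (mod 91).
x_0 = 17^45 mod 91 = 90.
x_0 = 90 ≡ −1, so 17 is not a witness.

no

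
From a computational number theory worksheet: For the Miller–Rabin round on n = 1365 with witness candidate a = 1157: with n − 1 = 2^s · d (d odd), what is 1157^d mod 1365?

n − 1 = 1364 = 2^2 · 341, so s = 2 and d = 341.
Repeated squaring mod 1365: 1157^1 ≡ 1157, 1157^2 ≡ 949, 1157^4 ≡ 1066, 1157^8 ≡ 676, 1157^16 ≡ 1066, 1157^32 ≡ 676, 1157^64 ≡ 1066, 1157^128 ≡ 676, 1157^256 ≡ 1066.
341 = 256 + 64 + 16 + 4 + 1, so 1157^341 ≡ 1066·1066·1066·1066·1157 ≡ 767 (mod 1365).

767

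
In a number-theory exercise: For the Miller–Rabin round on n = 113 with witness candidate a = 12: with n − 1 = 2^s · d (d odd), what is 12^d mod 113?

73

n − 1 = 112 = 2^4 · 7, so s = 4 and d = 7.
Repeated squaring mod 113: 12^1 ≡ 12, 12^2 ≡ 31, 12^4 ≡ 57.
7 = 4 + 2 + 1, so 12^7 ≡ 57·31·12 ≡ 73 (mod 113).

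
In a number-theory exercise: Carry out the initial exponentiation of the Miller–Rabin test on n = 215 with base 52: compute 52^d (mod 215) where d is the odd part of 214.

n − 1 = 214 = 2^1 · 107, so s = 1 and d = 107.
52^107 mod 215 = 38.

38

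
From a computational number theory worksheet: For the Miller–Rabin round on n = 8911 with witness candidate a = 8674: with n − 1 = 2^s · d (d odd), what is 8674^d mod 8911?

n − 1 = 8910 = 2^1 · 4455, so s = 1 and d = 4455.
8674^4455 mod 8911 = 6364.

6364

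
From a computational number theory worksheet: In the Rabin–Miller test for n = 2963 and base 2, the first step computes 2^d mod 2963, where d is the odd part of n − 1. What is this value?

n − 1 = 2962 = 2^1 · 1481, so s = 1 and d = 1481.
Repeated squaring mod 2963: 2^1 ≡ 2, 2^2 ≡ 4, 2^4 ≡ 16, 2^8 ≡ 256, 2^16 ≡ 350, 2^32 ≡ 1017, 2^64 ≡ 202, 2^128 ≡ 2285, 2^256 ≡ 419, 2^512 ≡ 744, 2^1024 ≡ 2418.
1481 = 1024 + 256 + 128 + 64 + 8 + 1, so 2^1481 ≡ 2418·419·2285·202·256·2 ≡ 2962 (mod 2963).

2962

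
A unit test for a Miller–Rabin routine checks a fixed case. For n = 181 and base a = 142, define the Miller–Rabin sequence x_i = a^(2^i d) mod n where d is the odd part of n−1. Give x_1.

1

n − 1 = 180 = 2^2 · 45, so s = 2 and d = 45.
x_0 = 142^45 mod 181 = 180.
x_1 = 180^2 mod 181 = 1.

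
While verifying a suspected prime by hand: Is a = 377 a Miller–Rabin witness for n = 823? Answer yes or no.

n − 1 = 822 = 2^1 · 411, so s = 1 and d = 411.
x_0 = 377^411 mod 823 = 822.
x_0 = 822 ≡ −1, so 377 is not a witness.

no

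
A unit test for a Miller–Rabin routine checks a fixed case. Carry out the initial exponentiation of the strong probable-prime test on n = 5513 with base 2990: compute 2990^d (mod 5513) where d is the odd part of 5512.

1101

n − 1 = 5512 = 2^3 · 689, so s = 3 and d = 689.
2990^689 mod 5513 = 1101.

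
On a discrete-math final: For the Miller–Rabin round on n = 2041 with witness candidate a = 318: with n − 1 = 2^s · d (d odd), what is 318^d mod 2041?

1503

n − 1 = 2040 = 2^3 · 255, so s = 3 and d = 255.
318^255 mod 2041 = 1503.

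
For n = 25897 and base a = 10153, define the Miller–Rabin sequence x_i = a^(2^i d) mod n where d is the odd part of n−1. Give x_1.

12503

n − 1 = 25896 = 2^3 · 3237, so s = 3 and d = 3237.
By repeated squaring, 10153^3237 ≡ 21433 (mod 25897).
x_0 = 21433.
x_1 = 21433^2 mod 25897 = 12503.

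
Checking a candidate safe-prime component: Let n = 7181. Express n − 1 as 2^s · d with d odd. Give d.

Halving: 7180 → 3590 → 1795; 1795 is odd.
So 7180 = 2^2 · 1795.

1795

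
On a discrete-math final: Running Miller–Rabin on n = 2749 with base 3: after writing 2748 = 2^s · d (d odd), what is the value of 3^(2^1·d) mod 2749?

1

n − 1 = 2748 = 2^2 · 687, so s = 2 and d = 687.
x_0 = 3^687 mod 2749 = 2748.
x_1 = 2748^2 mod 2749 = 1.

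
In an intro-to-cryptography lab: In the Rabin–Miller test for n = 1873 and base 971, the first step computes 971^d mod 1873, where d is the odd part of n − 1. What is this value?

151

n − 1 = 1872 = 2^4 · 117, so s = 4 and d = 117.
By repeated squaring, 971^117 ≡ 151 (mod 1873).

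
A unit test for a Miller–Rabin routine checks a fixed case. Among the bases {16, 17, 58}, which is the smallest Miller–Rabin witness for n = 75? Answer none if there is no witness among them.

16

n − 1 = 74 = 2^1 · 37, so s = 1 and d = 37.
Base 16: x_0 = 16^37 mod 75 = 31. x_0 ∉ {1, 74} and s = 1, so 16 is a Miller–Rabin witness and 75 is composite.
Base 17: x_0 = 17^37 mod 75 = 2. x_0 ∉ {1, 74} and s = 1, so 17 is a Miller–Rabin witness and 75 is composite.
Base 58: x_0 = 58^37 mod 75 = 73. x_0 ∉ {1, 74} and s = 1, so 58 is a Miller–Rabin witness and 75 is composite.
The smallest witness among the given bases is 16.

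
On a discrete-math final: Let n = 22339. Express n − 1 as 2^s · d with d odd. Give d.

11169

Halving: 22338 → 11169; 11169 is odd.
So 22338 = 2^1 · 11169.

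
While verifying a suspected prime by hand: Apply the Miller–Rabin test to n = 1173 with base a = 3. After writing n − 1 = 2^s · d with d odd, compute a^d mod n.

n − 1 = 1172 = 2^2 · 293, so s = 2 and d = 293.
3^293 mod 1173 = 600.

600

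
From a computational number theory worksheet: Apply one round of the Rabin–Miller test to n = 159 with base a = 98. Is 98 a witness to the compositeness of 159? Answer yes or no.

yes

n − 1 = 158 = 2^1 · 79, so s = 1 and d = 79.
x_0 = 98^79 mod 159 = 8.
x_0 ∉ {1, 158} and s = 1, so 98 is a Miller–Rabin witness and 159 is composite.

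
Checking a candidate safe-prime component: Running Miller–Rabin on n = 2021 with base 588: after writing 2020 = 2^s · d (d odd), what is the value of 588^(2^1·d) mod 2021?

n − 1 = 2020 = 2^2 · 505, so s = 2 and d = 505.
x_0 = 588^505 mod 2021 = 1835.
x_1 = 1835^2 mod 2021 = 239.

239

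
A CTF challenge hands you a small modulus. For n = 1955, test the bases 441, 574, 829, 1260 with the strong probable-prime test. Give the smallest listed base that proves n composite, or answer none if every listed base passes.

441

n − 1 = 1954 = 2^1 · 977, so s = 1 and d = 977.
Base 441: x_0 = 441^977 mod 1955 = 611. x_0 ∉ {1, 1954} and s = 1, so 441 is a Miller–Rabin witness and 1955 is composite.
Base 574: x_0 = 574^977 mod 1955 = 574. x_0 ∉ {1, 1954} and s = 1, so 574 is a Miller–Rabin witness and 1955 is composite.
Base 829: x_0 = 829^977 mod 1955 = 829. x_0 ∉ {1, 1954} and s = 1, so 829 is a Miller–Rabin witness and 1955 is composite.
Base 1260: x_0 = 1260^977 mod 1955 = 495. x_0 ∉ {1, 1954} and s = 1, so 1260 is a Miller–Rabin witness and 1955 is composite.
The smallest witness among the given bases is 441.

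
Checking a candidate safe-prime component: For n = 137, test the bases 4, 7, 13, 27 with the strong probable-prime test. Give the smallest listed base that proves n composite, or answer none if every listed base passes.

none

n − 1 = 136 = 2^3 · 17, so s = 3 and d = 17.
Base 4: x_0 = 4^17 mod 137 = 136. x_0 = 136 ≡ −1, so 4 is not a witness.
Base 7: x_0 = 7^17 mod 137 = 100. x_0 is neither 1 nor 136, so continue squaring. x_1 = 100^2 mod 137 = 136. x_1 ≡ −1, so 7 is not a witness.
Base 13: x_0 = 13^17 mod 137 = 127. x_0 is neither 1 nor 136, so continue squaring. x_1 = 127^2 mod 137 = 100. x_2 = 100^2 mod 137 = 136. x_2 ≡ −1, so 13 is not a witness.
Base 27: x_0 = 27^17 mod 137 = 96. x_0 is neither 1 nor 136, so continue squaring. x_1 = 96^2 mod 137 = 37. x_2 = 37^2 mod 137 = 136. x_2 ≡ −1, so 27 is not a witness.
No listed base is a witness for 137.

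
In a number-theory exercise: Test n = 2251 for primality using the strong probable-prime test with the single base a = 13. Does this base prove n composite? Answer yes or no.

n − 1 = 2250 = 2^1 · 1125, so s = 1 and d = 1125.
x_0 = 13^1125 mod 2251 = 2250.
x_0 = 2250 ≡ −1, so 13 is not a witness.

no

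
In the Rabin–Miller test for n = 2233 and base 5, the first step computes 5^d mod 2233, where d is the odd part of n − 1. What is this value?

n − 1 = 2232 = 2^3 · 279, so s = 3 and d = 279.
By repeated squaring, 5^279 ≡ 1021 (mod 2233).

1021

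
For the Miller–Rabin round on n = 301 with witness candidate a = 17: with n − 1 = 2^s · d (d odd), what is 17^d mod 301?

279

n − 1 = 300 = 2^2 · 75, so s = 2 and d = 75.
17^75 mod 301 = 279.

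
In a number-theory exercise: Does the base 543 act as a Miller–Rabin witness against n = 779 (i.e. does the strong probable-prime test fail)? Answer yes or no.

n − 1 = 778 = 2^1 · 389, so s = 1 and d = 389.
x_0 = 543^389 mod 779 = 406.
x_0 ∉ {1, 778} and s = 1, so 543 is a Miller–Rabin witness and 779 is composite.

yes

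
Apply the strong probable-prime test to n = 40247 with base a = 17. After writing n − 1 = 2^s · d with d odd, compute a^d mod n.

n − 1 = 40246 = 2^1 · 20123, so s = 1 and d = 20123.
Repeated squaring mod 40247: 17^1 ≡ 17, 17^2 ≡ 289, 17^4 ≡ 3027, 17^8 ≡ 26660, 17^16 ≡ 33827, 17^32 ≡ 3472, 17^64 ≡ 20931, 17^128 ≡ 18166, 17^256 ≡ 18403, 17^512 ≡ 32151, 17^1024 ≡ 23100, 17^2048 ≡ 15274, 17^4096 ≡ 23464, 17^8192 ≡ 20583, 17^16384 ≡ 19967.
20123 = 16384 + 2048 + 1024 + 512 + 128 + 16 + 8 + 2 + 1, so 17^20123 ≡ 19967·15274·23100·32151·18166·33827·26660·289·17 ≡ 7378 (mod 40247).

7378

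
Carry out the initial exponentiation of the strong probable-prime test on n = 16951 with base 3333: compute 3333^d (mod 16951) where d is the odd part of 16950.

13860

n − 1 = 16950 = 2^1 · 8475, so s = 1 and d = 8475.
3333^8475 mod 16951 = 13860.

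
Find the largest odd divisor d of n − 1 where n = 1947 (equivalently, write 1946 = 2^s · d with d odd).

Halving: 1946 → 973; 973 is odd.
So 1946 = 2^1 · 973.

973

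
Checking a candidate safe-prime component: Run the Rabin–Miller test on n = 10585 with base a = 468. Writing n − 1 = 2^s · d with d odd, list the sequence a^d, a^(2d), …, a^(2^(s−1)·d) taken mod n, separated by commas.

n − 1 = 10584 = 2^3 · 1323, so s = 3 and d = 1323.
x_0 = 468^1323 mod 10585 = 9772.
x_1 = 9772^2 mod 10585 = 4699.
x_2 = 4699^2 mod 10585 = 291.

9772, 4699, 291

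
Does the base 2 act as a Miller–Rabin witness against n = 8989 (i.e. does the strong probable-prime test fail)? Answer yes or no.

n − 1 = 8988 = 2^2 · 2247, so s = 2 and d = 2247.
x_0 = 2^2247 mod 8989 = 7840.
x_0 is neither 1 nor 8988, so continue squaring.
x_1 = 7840^2 mod 8989 = 7807.
Reached i = s−1 = 1 without hitting −1: 2 is a Miller–Rabin witness and 8989 is composite.

yes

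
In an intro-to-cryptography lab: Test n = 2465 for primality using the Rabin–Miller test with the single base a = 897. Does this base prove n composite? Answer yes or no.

n − 1 = 2464 = 2^5 · 77, so s = 5 and d = 77.
Repeated squaring mod 2465: 897^1 ≡ 897, 897^2 ≡ 1019, 897^4 ≡ 596, 897^8 ≡ 256, 897^16 ≡ 1446, 897^32 ≡ 596, 897^64 ≡ 256.
77 = 64 + 8 + 4 + 1, so 897^77 ≡ 256·256·596·897 ≡ 302 (mod 2465).
x_0 = 897^77 mod 2465 = 302.
x_0 is neither 1 nor 2464, so continue squaring.
x_1 = 302^2 mod 2465 = 2464.
x_1 ≡ −1, so 897 is not a witness.

no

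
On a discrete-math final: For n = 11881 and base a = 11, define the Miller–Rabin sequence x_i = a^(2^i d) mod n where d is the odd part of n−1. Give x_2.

6650

n − 1 = 11880 = 2^3 · 1485, so s = 3 and d = 1485.
Repeated squaring mod 11881: 11^1 ≡ 11, 11^2 ≡ 121, 11^4 ≡ 2760, 11^8 ≡ 1879, 11^16 ≡ 1984, 11^32 ≡ 3645, 11^64 ≡ 3067, 11^128 ≡ 8618, 11^256 ≡ 1793, 11^512 ≡ 6979, 11^1024 ≡ 6222.
1485 = 1024 + 256 + 128 + 64 + 8 + 4 + 1, so 11^1485 ≡ 6222·1793·8618·3067·1879·2760·11 ≡ 10497 (mod 11881).
x_0 = 10497.
x_1 = 10497^2 mod 11881 = 2615.
x_2 = 2615^2 mod 11881 = 6650.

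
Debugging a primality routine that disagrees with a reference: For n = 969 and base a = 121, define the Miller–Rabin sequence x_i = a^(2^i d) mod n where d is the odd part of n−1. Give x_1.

106

n − 1 = 968 = 2^3 · 121, so s = 3 and d = 121.
x_0 = 121^121 mod 969 = 121.
x_1 = 121^2 mod 969 = 106.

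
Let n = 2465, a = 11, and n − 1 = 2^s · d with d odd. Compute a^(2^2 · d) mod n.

n − 1 = 2464 = 2^5 · 77, so s = 5 and d = 77.
x_0 = 11^77 mod 2465 = 1061.
x_1 = 1061^2 mod 2465 = 1681.
x_2 = 1681^2 mod 2465 = 871.

871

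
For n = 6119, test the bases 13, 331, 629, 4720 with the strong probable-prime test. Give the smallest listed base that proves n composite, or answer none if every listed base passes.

13

n − 1 = 6118 = 2^1 · 3059, so s = 1 and d = 3059.
Base 13: x_0 = 13^3059 mod 6119 = 2087. x_0 ∉ {1, 6118} and s = 1, so 13 is a Miller–Rabin witness and 6119 is composite.
Base 331: x_0 = 331^3059 mod 6119 = 2975. x_0 ∉ {1, 6118} and s = 1, so 331 is a Miller–Rabin witness and 6119 is composite.
Base 629: x_0 = 629^3059 mod 6119 = 3597. x_0 ∉ {1, 6118} and s = 1, so 629 is a Miller–Rabin witness and 6119 is composite.
Base 4720: x_0 = 4720^3059 mod 6119 = 927. x_0 ∉ {1, 6118} and s = 1, so 4720 is a Miller–Rabin witness and 6119 is composite.
The smallest witness among the given bases is 13.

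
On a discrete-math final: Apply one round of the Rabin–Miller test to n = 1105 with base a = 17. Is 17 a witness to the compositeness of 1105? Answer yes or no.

yes

n − 1 = 1104 = 2^4 · 69, so s = 4 and d = 69.
x_0 = 17^69 mod 1105 = 272.
x_0 is neither 1 nor 1104, so continue squaring.
x_1 = 272^2 mod 1105 = 1054.
x_2 = 1054^2 mod 1105 = 391.
x_3 = 391^2 mod 1105 = 391.
Reached i = s−1 = 3 without hitting −1: 17 is a Miller–Rabin witness and 1105 is composite.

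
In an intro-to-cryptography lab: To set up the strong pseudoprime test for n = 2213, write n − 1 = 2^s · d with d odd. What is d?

553

Halving: 2212 → 1106 → 553; 553 is odd.
So 2212 = 2^2 · 553.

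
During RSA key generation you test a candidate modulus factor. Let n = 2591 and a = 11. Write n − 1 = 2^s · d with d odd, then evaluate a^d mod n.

n − 1 = 2590 = 2^1 · 1295, so s = 1 and d = 1295.
By repeated squaring, 11^1295 ≡ 1 (mod 2591).

1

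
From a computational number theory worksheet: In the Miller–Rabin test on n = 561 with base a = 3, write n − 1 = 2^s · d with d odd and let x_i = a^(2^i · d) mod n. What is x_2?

n − 1 = 560 = 2^4 · 35, so s = 4 and d = 35.
x_0 = 3^35 mod 561 = 78.
x_1 = 78^2 mod 561 = 474.
x_2 = 474^2 mod 561 = 276.

276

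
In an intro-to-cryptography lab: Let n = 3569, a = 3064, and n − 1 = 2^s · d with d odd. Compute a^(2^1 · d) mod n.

3069

n − 1 = 3568 = 2^4 · 223, so s = 4 and d = 223.
x_0 = 3064^223 mod 3569 = 821.
x_1 = 821^2 mod 3569 = 3069.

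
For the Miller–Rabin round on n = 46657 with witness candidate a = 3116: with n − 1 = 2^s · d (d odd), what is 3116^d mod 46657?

7554

n − 1 = 46656 = 2^6 · 729, so s = 6 and d = 729.
Repeated squaring mod 46657: 3116^1 ≡ 3116, 3116^2 ≡ 4800, 3116^4 ≡ 38099, 3116^8 ≡ 34531, 3116^16 ≡ 23669, 3116^32 ≡ 10962, 3116^64 ≡ 23669, 3116^128 ≡ 10962, 3116^256 ≡ 23669, 3116^512 ≡ 10962.
729 = 512 + 128 + 64 + 16 + 8 + 1, so 3116^729 ≡ 10962·10962·23669·23669·34531·3116 ≡ 7554 (mod 46657).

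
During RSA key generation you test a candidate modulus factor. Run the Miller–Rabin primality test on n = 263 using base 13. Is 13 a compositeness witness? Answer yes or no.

n − 1 = 262 = 2^1 · 131, so s = 1 and d = 131.
x_0 = 13^131 mod 263 = 1.
x_0 = 1, so 13 is not a witness.

no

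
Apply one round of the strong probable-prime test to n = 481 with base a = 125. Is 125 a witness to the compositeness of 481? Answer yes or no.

n − 1 = 480 = 2^5 · 15, so s = 5 and d = 15.
Repeated squaring mod 481: 125^1 ≡ 125, 125^2 ≡ 233, 125^4 ≡ 417, 125^8 ≡ 248.
15 = 8 + 4 + 2 + 1, so 125^15 ≡ 248·417·233·125 ≡ 265 (mod 481).
x_0 = 125^15 mod 481 = 265.
x_0 is neither 1 nor 480, so continue squaring.
x_1 = 265^2 mod 481 = 480.
x_1 ≡ −1, so 125 is not a witness.

no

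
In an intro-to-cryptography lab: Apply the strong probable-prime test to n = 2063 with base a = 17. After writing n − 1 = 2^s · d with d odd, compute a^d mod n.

n − 1 = 2062 = 2^1 · 1031, so s = 1 and d = 1031.
17^1031 mod 2063 = 2062.

2062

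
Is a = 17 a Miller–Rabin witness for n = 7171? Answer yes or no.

no

n − 1 = 7170 = 2^1 · 3585, so s = 1 and d = 3585.
By repeated squaring, 17^3585 ≡ 7170 (mod 7171).
x_0 = 17^3585 mod 7171 = 7170.
x_0 = 7170 ≡ −1, so 17 is not a witness.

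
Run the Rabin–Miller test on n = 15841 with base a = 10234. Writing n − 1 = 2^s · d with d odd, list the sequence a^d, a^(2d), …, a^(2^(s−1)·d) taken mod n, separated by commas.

12432, 9828, 7007, 6790, 6790

n − 1 = 15840 = 2^5 · 495, so s = 5 and d = 495.
x_0 = 10234^495 mod 15841 = 12432.
x_1 = 12432^2 mod 15841 = 9828.
x_2 = 9828^2 mod 15841 = 7007.
x_3 = 7007^2 mod 15841 = 6790.
x_4 = 6790^2 mod 15841 = 6790.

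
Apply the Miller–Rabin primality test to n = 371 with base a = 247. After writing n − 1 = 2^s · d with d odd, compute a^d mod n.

214

n − 1 = 370 = 2^1 · 185, so s = 1 and d = 185.
Repeated squaring mod 371: 247^1 ≡ 247, 247^2 ≡ 165, 247^4 ≡ 142, 247^8 ≡ 130, 247^16 ≡ 205, 247^32 ≡ 102, 247^64 ≡ 16, 247^128 ≡ 256.
185 = 128 + 32 + 16 + 8 + 1, so 247^185 ≡ 256·102·205·130·247 ≡ 214 (mod 371).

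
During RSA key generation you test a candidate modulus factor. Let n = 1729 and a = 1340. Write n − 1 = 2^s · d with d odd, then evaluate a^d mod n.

n − 1 = 1728 = 2^6 · 27, so s = 6 and d = 27.
By repeated squaring, 1340^27 ≡ 664 (mod 1729).

664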